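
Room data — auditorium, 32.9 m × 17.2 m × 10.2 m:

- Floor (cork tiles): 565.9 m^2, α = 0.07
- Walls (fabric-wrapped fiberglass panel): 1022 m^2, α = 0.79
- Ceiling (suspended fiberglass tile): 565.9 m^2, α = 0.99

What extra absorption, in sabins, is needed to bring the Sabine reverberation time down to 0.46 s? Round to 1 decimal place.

613.0 sabins

A₁ = Σ Sᵢαᵢ = 565.9*0.07 + 1022*0.79 + 565.9*0.99 = 1407.234 sabins.
Target A₂ = 0.161·5771.976/0.46 = 2020.192 sabins (V = 5771.976 m³).
Shortfall: 2020.192 − 1407.234 = 613.0 sabins.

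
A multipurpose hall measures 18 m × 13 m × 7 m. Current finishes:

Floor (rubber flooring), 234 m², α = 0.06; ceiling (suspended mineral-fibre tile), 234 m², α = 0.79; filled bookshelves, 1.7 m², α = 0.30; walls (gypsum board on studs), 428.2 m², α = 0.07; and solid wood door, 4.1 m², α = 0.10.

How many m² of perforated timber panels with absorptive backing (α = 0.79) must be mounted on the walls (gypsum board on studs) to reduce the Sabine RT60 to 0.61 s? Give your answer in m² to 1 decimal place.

281.3

Equivalent absorption area: A₁ = 234×0.06 + 234×0.79 + 1.7×0.30 + 428.2×0.07 + 4.1×0.10 = 229.794 m².
Required A₂ = 0.161·1638/0.61 = 432.325 sabins.
Absorption to add: 432.325 − 229.794 = 202.531 sabins.
Each m² of panel replacing the walls (gypsum board on studs) adds (0.79 − 0.07) = 0.72 sabins.
Area = ΔA/Δα = 202.531/0.72 = 281.3 m².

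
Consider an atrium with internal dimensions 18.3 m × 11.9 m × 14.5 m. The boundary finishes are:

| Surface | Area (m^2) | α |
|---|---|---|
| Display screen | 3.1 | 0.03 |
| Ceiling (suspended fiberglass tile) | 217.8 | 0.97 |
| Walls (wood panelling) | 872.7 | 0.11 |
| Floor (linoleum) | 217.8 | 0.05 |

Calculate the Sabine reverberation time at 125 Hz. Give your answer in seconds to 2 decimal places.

1.60 s

Equivalent absorption area: A = 3.1×0.03 + 217.8×0.97 + 872.7×0.11 + 217.8×0.05 = 318.246 m^2.
Volume V = 18.3 × 11.9 × 14.5 = 3157.665 m³.
RT60 = 0.161 · V / A = 0.161 × 3157.665 / 318.246 = 1.60 s.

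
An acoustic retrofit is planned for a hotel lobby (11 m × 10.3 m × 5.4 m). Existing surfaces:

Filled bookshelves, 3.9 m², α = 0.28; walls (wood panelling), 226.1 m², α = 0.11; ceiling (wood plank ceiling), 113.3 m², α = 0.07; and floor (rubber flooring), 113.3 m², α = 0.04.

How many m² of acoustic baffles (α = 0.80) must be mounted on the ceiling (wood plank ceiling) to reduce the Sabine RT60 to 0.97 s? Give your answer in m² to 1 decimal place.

86.5

Total absorption A₁ = 3.9·0.28 + 226.1·0.11 + 113.3·0.07 + 113.3·0.04
  = 1.092 + 24.871 + 7.931 + 4.532 = 38.426 m² sabins.
V = 611.82 m³. Target absorption A₂ = 0.161 × 611.82 / 0.97 = 101.550 sabins.
ΔA needed = 101.550 − 38.426 = 63.124 sabins.
Net gain per m²: Δα = 0.80 − 0.07 = 0.73.
Panel area = 63.124 / 0.73 = 86.5 m².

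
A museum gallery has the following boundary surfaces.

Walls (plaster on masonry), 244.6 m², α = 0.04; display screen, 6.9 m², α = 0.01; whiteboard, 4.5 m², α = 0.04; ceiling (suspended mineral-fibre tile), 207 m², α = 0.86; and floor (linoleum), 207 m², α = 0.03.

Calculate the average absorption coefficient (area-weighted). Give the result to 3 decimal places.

0.290

S = Σ Sᵢ = 244.6 + 6.9 + 4.5 + 207 + 207 = 670.0 m².
Weighted sum Σ Sα = 194.263.
ᾱ = A/S = 0.290.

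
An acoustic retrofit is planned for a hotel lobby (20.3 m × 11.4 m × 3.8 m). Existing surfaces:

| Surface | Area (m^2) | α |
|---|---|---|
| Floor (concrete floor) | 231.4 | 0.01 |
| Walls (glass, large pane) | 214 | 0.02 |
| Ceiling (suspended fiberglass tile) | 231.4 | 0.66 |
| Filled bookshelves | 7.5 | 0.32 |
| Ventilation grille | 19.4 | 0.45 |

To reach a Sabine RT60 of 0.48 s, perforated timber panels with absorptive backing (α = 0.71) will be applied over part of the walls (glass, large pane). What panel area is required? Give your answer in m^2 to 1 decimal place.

Total absorption A₁ = 231.4×0.01 + 214×0.02 + 231.4×0.66 + 7.5×0.32 + 19.4×0.45
  = 2.314 + 4.280 + 152.724 + 2.400 + 8.730 = 170.448 m^2 sabins.
Required A₂ = 0.161·879.396/0.48 = 294.964 sabins.
ΔA needed = 294.964 − 170.448 = 124.516 sabins.
Net gain per m^2: Δα = 0.71 − 0.02 = 0.69.
Area = ΔA/Δα = 124.516/0.69 = 180.5 m^2.

180.5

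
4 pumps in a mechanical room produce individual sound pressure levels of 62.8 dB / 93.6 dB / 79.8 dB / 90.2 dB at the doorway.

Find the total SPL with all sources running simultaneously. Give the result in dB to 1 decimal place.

Converting to relative power and adding: 10^(62.8/10) + 10^(93.6/10) + 10^(79.8/10) + 10^(90.2/10) = 3.435e+09.
Combined level = 10 log₁₀(3.435e+09) = 95.4 dB.

95.4 dB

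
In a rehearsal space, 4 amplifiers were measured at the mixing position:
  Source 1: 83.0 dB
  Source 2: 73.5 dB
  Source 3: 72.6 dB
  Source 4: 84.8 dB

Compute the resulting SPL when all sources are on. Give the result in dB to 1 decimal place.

Converting to relative power and adding: 10^(83.0/10) + 10^(73.5/10) + 10^(72.6/10) + 10^(84.8/10) = 5.421e+08.
L_total = 10·log₁₀(5.421e+08) = 87.3 dB.

87.3 dB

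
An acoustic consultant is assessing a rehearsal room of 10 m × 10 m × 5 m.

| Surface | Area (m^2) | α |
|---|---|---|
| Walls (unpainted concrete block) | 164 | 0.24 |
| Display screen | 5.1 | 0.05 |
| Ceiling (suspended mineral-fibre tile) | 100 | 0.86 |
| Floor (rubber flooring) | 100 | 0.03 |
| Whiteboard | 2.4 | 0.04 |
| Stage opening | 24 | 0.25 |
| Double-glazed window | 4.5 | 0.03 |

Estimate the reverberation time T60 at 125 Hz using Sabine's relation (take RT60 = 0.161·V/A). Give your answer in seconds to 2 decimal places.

Total absorption A = 164·0.24 + 5.1·0.05 + 100·0.86 + 100·0.03 + 2.4·0.04 + 24·0.25 + 4.5·0.03
  = 39.360 + 0.255 + 86.000 + 3.000 + 0.096 + 6.000 + 0.135 = 134.846 m^2 sabins.
Volume V = 10 × 10 × 5 = 500 m³.
Sabine: RT60 = 0.161 × 500 / 134.846 = 0.60 s.

0.60 sec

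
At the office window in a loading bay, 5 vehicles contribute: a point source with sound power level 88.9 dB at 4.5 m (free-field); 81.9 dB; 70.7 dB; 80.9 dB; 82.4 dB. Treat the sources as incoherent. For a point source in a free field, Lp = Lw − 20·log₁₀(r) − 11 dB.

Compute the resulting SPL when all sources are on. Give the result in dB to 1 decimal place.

86.7 dB

Source at 4.5 m: Lp = 88.9 − 20·log₁₀(4.5) − 11 = 64.8 dB.
Converting to relative power and adding: 10^(64.8/10) + 10^(81.9/10) + 10^(70.7/10) + 10^(80.9/10) + 10^(82.4/10) = 4.665e+08.
Combined level = 10 log₁₀(4.665e+08) = 86.7 dB.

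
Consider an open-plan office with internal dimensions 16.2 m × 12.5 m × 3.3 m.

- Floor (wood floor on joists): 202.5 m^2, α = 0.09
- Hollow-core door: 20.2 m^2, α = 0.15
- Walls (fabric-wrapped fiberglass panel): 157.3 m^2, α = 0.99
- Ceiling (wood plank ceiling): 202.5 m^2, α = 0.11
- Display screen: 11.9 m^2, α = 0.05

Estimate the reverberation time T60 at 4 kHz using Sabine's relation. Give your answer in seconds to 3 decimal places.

0.538 sec

A = Σ Sᵢαᵢ = 202.5×0.09 + 20.2×0.15 + 157.3×0.99 + 202.5×0.11 + 11.9×0.05 = 199.852 sabins.
Volume V = 16.2 × 12.5 × 3.3 = 668.25 m³.
Sabine: RT60 = 0.161 × 668.25 / 199.852 = 0.538 s.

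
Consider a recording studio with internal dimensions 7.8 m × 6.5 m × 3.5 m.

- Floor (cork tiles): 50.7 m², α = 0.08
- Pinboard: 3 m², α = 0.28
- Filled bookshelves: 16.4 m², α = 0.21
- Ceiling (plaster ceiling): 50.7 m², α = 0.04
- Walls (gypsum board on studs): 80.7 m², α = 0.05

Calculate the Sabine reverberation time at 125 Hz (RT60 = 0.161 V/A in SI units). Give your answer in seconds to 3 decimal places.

1.984 sec

Summing Sᵢαᵢ: 4.056 + 0.840 + 3.444 + 2.028 + 4.035 → A = 14.403 sabins.
V = 7.8·6.5·3.5 = 177.45 m³.
RT60 = 0.161 · V / A = 0.161 × 177.45 / 14.403 = 1.984 s.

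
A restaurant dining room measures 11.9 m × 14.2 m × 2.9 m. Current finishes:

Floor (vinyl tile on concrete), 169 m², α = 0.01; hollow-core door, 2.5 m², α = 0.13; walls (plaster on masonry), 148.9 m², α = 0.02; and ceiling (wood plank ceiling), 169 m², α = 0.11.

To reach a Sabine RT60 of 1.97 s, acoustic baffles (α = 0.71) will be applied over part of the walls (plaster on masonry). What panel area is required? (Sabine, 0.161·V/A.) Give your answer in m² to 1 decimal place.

Total absorption A₁ = 169*0.01 + 2.5*0.13 + 148.9*0.02 + 169*0.11
  = 1.690 + 0.325 + 2.978 + 18.590 = 23.583 m² sabins.
V = 490.042 m³. Target absorption A₂ = 0.161 × 490.042 / 1.97 = 40.049 sabins.
ΔA needed = 40.049 − 23.583 = 16.466 sabins.
Net gain per m²: Δα = 0.71 − 0.02 = 0.69.
Area = ΔA/Δα = 16.466/0.69 = 23.9 m².

23.9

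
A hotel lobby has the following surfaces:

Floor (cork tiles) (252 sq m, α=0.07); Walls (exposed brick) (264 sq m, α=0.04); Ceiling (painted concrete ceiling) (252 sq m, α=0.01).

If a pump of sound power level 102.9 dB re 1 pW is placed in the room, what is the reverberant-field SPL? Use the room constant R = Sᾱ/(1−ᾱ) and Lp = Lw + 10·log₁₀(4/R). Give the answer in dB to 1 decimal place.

A = 30.720 sabins; S = 768.0 sq m.
ᾱ = 30.720/768.0 = 0.0400; R = Sᾱ/(1−ᾱ) = 30.720/(1−0.0400) = 32.000 sq m.
Lp = 102.9 + 10·log₁₀(4/32.000) = 102.9 + (-9.03) = 93.9 dB.

93.9 dB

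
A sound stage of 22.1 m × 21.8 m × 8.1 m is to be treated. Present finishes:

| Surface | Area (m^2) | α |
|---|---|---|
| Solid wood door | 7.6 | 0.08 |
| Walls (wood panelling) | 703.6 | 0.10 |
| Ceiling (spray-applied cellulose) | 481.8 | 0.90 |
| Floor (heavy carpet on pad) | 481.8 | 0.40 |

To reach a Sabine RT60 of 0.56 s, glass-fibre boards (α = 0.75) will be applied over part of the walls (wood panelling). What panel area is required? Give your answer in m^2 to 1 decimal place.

Summing Sᵢαᵢ: 0.608 + 70.360 + 433.620 + 192.720 → A₁ = 697.308 sabins.
V = 3902.418 m³. Target absorption A₂ = 0.161 × 3902.418 / 0.56 = 1121.945 sabins.
Absorption to add: 1121.945 − 697.308 = 424.637 sabins.
Net gain per m^2: Δα = 0.75 − 0.10 = 0.65.
Panel area = 424.637 / 0.65 = 653.3 m^2.

653.3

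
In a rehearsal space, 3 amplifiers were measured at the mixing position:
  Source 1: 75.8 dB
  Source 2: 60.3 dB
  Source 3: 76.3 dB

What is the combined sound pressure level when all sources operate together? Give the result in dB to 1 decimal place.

Converting to relative power and adding: 10^(75.8/10) + 10^(60.3/10) + 10^(76.3/10) = 8.175e+07.
Combined level = 10 log₁₀(8.175e+07) = 79.1 dB.

79.1 dB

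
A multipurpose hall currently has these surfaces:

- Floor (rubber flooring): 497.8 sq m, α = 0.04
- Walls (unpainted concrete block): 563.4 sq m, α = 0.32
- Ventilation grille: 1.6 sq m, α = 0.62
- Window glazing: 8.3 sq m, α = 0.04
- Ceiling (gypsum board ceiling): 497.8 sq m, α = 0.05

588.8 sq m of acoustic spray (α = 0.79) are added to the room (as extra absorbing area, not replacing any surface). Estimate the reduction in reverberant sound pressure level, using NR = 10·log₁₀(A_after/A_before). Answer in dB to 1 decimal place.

4.8 dB

A_before = Σ Sᵢαᵢ = 497.8*0.04 + 563.4*0.32 + 1.6*0.62 + 8.3*0.04 + 497.8*0.05 = 226.414 sabins.
Added absorption = 588.8 × 0.79 = 465.152 sabins.
A_after = 226.414 + 465.152 = 691.566 sabins.
Reduction = 10 log₁₀(A_after/A_before) = 10 log₁₀(3.0544) = 4.8 dB.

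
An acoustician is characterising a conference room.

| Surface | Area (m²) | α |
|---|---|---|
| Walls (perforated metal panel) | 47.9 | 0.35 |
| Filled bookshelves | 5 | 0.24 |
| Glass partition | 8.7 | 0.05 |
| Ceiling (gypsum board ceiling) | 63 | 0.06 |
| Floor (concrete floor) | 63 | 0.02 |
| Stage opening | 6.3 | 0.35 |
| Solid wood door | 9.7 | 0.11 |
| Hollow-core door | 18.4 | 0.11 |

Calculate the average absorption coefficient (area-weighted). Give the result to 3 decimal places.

0.129

Total surface area S = 222.0 m².
Weighted sum Σ Sα = 28.736.
ᾱ = 28.736 / 222.0 = 0.129.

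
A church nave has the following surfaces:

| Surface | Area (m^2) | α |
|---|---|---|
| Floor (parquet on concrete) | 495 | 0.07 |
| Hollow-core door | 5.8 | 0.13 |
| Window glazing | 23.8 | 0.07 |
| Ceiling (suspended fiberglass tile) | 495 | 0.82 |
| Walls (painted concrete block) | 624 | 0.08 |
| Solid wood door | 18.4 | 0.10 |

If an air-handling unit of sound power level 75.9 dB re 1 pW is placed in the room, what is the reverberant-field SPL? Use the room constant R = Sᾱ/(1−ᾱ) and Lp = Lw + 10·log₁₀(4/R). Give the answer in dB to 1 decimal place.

A = 494.730 sabins; S = 1662.0 m^2.
ᾱ = 494.730/1662.0 = 0.2977; R = Sᾱ/(1−ᾱ) = 494.730/(1−0.2977) = 704.443 m^2.
Lp = 75.9 + 10·log₁₀(4/704.443) = 75.9 + (-22.46) = 53.4 dB.

53.4 dB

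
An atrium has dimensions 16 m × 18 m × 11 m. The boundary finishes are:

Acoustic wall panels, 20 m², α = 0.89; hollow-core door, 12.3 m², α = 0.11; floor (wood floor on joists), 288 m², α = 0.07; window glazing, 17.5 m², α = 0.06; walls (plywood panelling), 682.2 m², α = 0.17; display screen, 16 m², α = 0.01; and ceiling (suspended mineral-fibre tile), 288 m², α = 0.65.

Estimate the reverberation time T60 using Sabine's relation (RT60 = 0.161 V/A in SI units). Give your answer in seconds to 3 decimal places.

A = Σ Sᵢαᵢ = 20·0.89 + 12.3·0.11 + 288·0.07 + 17.5·0.06 + 682.2·0.17 + 16·0.01 + 288·0.65 = 343.697 sabins.
V = 16·18·11 = 3168 m³.
RT60 = 0.161 · V / A = 0.161 × 3168 / 343.697 = 1.484 s.

1.484 s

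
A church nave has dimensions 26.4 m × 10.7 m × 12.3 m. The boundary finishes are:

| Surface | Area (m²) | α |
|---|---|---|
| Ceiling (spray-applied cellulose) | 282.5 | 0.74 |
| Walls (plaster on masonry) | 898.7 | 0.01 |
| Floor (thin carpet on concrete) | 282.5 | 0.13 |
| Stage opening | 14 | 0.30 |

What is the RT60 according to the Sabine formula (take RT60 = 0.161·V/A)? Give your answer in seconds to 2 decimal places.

2.16 s

Total absorption A = 282.5*0.74 + 898.7*0.01 + 282.5*0.13 + 14*0.30
  = 209.050 + 8.987 + 36.725 + 4.200 = 258.962 m² sabins.
V = 26.4·10.7·12.3 = 3474.504 m³.
T = 0.161 V/A = 0.161·3474.504/258.962 = 2.16 s.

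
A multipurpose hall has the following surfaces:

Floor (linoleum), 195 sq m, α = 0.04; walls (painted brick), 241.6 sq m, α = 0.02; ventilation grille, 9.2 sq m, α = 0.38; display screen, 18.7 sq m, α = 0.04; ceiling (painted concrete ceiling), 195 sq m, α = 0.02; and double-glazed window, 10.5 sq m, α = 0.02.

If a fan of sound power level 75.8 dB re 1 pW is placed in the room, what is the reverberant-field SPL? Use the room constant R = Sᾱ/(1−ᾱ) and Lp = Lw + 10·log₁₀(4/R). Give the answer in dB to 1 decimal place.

A = 20.986 sabins; S = 670.0 sq m.
ᾱ = 0.0313, so room constant R = A/(1−ᾱ) = 21.664 sq m.
Lp = 75.8 + 10·log₁₀(4/21.664) = 75.8 + (-7.34) = 68.5 dB.

68.5 dB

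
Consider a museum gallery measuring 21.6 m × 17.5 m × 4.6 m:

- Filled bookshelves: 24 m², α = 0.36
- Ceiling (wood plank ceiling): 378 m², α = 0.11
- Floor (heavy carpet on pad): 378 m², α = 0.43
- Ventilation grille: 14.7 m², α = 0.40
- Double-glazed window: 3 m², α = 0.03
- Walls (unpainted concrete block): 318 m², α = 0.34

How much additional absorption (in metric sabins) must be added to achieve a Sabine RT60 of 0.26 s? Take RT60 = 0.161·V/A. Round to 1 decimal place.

Summing Sᵢαᵢ: 8.640 + 41.580 + 162.540 + 5.880 + 0.090 + 108.120 → A₁ = 326.850 sabins.
Target A₂ = 0.161·1738.8/0.26 = 1076.718 sabins (V = 1738.8 m³).
Shortfall: 1076.718 − 326.850 = 749.9 sabins.

749.9 sabins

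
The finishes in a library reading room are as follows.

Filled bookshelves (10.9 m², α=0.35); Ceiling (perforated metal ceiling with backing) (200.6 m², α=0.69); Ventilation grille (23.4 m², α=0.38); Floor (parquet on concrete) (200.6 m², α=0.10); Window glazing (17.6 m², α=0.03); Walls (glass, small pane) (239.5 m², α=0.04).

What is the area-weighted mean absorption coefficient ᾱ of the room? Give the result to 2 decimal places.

Total surface area S = 692.6 m².
Σ(Sᵢαᵢ) = 10.9*0.35 + 200.6*0.69 + 23.4*0.38 + 200.6*0.10 + 17.6*0.03 + 239.5*0.04 = 181.289.
ᾱ = A/S = 0.26.

0.26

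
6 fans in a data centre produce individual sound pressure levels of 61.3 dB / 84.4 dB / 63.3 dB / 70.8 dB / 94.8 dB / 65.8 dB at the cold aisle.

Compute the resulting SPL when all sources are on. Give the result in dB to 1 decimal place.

95.2 dB

Σ 10^(Lᵢ/10) = 3.315e+09.
L_total = 10·log₁₀(3.315e+09) = 95.2 dB.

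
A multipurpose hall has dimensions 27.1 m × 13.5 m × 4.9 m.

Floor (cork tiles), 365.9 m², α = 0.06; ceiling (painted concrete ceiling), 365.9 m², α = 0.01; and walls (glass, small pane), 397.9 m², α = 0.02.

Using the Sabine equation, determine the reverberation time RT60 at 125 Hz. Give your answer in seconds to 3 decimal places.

A = Σ Sᵢαᵢ = 365.9·0.06 + 365.9·0.01 + 397.9·0.02 = 33.571 sabins.
V = 27.1·13.5·4.9 = 1792.665 m³.
RT60 = 0.161 · V / A = 0.161 × 1792.665 / 33.571 = 8.597 s.

8.597 s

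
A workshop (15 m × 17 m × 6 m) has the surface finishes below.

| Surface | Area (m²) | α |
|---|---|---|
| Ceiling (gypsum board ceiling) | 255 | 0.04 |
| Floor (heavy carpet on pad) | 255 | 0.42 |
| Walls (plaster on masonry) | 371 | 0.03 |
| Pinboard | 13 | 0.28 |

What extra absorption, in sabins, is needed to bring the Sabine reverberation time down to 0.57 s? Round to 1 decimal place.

Equivalent absorption area: A₁ = 255·0.04 + 255·0.42 + 371·0.03 + 13·0.28 = 132.070 m².
Target A₂ = 0.161·1530/0.57 = 432.158 sabins (V = 1530 m³).
ΔA = A₂ − A₁ = 432.158 − 132.070 = 300.1 sabins.

300.1 sabins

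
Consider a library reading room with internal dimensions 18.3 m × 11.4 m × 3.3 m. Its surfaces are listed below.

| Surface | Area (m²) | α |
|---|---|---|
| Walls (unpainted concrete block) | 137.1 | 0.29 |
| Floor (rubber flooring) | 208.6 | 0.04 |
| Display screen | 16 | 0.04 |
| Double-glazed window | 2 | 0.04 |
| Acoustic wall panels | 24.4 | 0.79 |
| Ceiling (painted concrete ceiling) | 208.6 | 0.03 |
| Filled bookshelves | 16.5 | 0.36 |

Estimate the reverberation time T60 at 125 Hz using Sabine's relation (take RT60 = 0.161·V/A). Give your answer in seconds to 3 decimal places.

Summing Sᵢαᵢ: 39.759 + 8.344 + 0.640 + 0.080 + 19.276 + 6.258 + 5.940 → A = 80.297 sabins.
Volume V = 18.3 × 11.4 × 3.3 = 688.446 m³.
RT60 = 0.161 · V / A = 0.161 × 688.446 / 80.297 = 1.380 s.

1.380 sec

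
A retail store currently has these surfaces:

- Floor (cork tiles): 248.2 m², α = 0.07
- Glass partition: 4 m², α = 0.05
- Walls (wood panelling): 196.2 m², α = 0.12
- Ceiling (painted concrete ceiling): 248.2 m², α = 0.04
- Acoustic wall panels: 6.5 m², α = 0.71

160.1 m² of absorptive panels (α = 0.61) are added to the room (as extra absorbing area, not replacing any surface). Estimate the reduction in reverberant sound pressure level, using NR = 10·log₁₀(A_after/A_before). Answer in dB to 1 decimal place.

4.4 dB

Equivalent absorption area: A_before = 248.2·0.07 + 4·0.05 + 196.2·0.12 + 248.2·0.04 + 6.5·0.71 = 55.661 m².
Added absorption = 160.1 × 0.61 = 97.661 sabins.
A_after = 55.661 + 97.661 = 153.322 sabins.
Reduction = 10 log₁₀(A_after/A_before) = 10 log₁₀(2.7546) = 4.4 dB.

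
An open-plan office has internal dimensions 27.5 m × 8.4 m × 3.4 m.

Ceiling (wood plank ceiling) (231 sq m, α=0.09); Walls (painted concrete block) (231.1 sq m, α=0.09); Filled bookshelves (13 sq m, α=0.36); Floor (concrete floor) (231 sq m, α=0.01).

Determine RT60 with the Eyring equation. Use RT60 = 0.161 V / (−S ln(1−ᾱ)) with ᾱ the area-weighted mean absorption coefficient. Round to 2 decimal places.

2.51 seconds

Total surface area S = 231 + 231.1 + 13 + 231 = 706.1 sq m.
Absorption A = 231·0.09 + 231.1·0.09 + 13·0.36 + 231·0.01 = 48.579 sabins.
ᾱ = 48.579 / 706.1 = 0.0688.
Eyring denominator: −S ln(1−ᾱ) = 50.332.
V = 27.5 × 8.4 × 3.4 = 785.4 m³.
RT60 = 0.161 × 785.4 / 50.332 = 2.51 s.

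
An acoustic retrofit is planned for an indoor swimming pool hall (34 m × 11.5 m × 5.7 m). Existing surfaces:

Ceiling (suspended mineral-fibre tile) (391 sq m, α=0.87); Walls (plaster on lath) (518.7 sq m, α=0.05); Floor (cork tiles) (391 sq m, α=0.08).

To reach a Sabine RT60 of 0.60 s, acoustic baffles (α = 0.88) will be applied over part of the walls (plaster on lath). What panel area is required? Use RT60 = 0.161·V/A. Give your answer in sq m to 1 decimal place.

241.7

Summing Sᵢαᵢ: 340.170 + 25.935 + 31.280 → A₁ = 397.385 sabins.
V = 2228.7 m³. Target absorption A₂ = 0.161 × 2228.7 / 0.60 = 598.034 sabins.
Absorption to add: 598.034 − 397.385 = 200.649 sabins.
Net gain per sq m: Δα = 0.88 − 0.05 = 0.83.
Area = ΔA/Δα = 200.649/0.83 = 241.7 sq m.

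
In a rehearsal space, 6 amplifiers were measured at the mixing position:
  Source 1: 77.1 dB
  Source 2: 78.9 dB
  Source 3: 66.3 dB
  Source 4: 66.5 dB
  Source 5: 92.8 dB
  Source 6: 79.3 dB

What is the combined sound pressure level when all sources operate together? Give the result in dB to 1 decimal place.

Converting to relative power and adding: 10^(77.1/10) + 10^(78.9/10) + 10^(66.3/10) + 10^(66.5/10) + 10^(92.8/10) + 10^(79.3/10) = 2.128e+09.
Combined level = 10 log₁₀(2.128e+09) = 93.3 dB.

93.3 dB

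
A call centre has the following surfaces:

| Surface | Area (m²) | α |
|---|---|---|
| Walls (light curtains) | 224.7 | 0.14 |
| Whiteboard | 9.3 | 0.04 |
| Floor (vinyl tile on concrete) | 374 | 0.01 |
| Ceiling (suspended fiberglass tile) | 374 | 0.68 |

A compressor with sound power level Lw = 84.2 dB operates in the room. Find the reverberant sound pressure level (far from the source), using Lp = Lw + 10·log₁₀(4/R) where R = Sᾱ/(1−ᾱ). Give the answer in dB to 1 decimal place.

64.1 dB

A = 289.890 sabins; S = 982.0 m².
ᾱ = 0.2952, so room constant R = A/(1−ᾱ) = 411.308 m².
Lp = Lw + 10 log₁₀(4/R) = 84.2 -20.12 = 64.1 dB.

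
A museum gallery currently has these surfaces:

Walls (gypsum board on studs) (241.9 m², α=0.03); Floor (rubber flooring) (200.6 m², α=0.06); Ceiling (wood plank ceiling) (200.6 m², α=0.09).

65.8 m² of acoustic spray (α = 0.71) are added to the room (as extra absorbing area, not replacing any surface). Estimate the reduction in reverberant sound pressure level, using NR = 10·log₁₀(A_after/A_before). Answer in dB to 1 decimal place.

3.5 dB

A_before = Σ Sᵢαᵢ = 241.9*0.03 + 200.6*0.06 + 200.6*0.09 = 37.347 sabins.
Added absorption = 65.8 × 0.71 = 46.718 sabins.
New total A_after = 84.065 sabins.
Reduction = 10 log₁₀(A_after/A_before) = 10 log₁₀(2.2509) = 3.5 dB.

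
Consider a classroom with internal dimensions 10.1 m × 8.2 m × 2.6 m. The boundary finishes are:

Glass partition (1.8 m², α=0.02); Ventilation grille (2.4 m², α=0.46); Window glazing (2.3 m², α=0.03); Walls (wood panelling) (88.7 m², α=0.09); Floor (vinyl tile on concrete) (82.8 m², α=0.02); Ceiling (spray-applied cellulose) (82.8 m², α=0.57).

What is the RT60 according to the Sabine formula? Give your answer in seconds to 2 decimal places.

0.60 s

Equivalent absorption area: A = 1.8·0.02 + 2.4·0.46 + 2.3·0.03 + 88.7·0.09 + 82.8·0.02 + 82.8·0.57 = 58.044 m².
Room volume: 215.332 m³.
RT60 = 0.161 · V / A = 0.161 × 215.332 / 58.044 = 0.60 s.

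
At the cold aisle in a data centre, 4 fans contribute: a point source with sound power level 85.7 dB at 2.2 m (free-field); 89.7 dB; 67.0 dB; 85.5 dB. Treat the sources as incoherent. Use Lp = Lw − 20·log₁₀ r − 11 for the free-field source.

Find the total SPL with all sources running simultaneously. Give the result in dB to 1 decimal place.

Source at 2.2 m: Lp = 85.7 − 20·log₁₀(2.2) − 11 = 67.9 dB.
Sum in the linear (power) domain: Σ 10^(Lᵢ/10) = 10^(67.9/10) + 10^(89.7/10) + 10^(67.0/10) + 10^(85.5/10) = 1.299e+09.
Combined level = 10 log₁₀(1.299e+09) = 91.1 dB.

91.1 dB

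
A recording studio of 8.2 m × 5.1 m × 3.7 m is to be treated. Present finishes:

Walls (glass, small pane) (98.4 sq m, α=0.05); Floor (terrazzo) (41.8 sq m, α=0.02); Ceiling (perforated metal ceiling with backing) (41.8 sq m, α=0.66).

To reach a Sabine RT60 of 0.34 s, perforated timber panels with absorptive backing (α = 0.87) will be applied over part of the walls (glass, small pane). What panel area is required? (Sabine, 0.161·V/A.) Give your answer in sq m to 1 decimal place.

A₁ = Σ Sᵢαᵢ = 98.4×0.05 + 41.8×0.02 + 41.8×0.66 = 33.344 sabins.
V = 154.734 m³. Target absorption A₂ = 0.161 × 154.734 / 0.34 = 73.271 sabins.
Absorption to add: 73.271 − 33.344 = 39.927 sabins.
Net gain per sq m: Δα = 0.87 − 0.05 = 0.82.
Panel area = 39.927 / 0.82 = 48.7 sq m.

48.7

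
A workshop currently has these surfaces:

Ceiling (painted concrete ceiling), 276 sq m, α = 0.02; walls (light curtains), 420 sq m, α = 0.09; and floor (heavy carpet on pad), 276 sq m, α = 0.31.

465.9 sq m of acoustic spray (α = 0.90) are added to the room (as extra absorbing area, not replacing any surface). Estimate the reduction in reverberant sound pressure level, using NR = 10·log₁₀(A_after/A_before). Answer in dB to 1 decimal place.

Summing Sᵢαᵢ: 5.520 + 37.800 + 85.560 → A_before = 128.880 sabins.
Added absorption = 465.9 × 0.90 = 419.310 sabins.
New total A_after = 548.190 sabins.
NR = 10·log₁₀(548.190/128.880) = 6.3 dB.

6.3 dB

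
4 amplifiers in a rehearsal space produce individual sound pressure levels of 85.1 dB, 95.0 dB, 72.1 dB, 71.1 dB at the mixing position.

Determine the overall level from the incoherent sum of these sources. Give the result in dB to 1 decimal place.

95.5 dB

Converting to relative power and adding: 10^(85.1/10) + 10^(95.0/10) + 10^(72.1/10) + 10^(71.1/10) = 3.515e+09.
L_total = 10·log₁₀(3.515e+09) = 95.5 dB.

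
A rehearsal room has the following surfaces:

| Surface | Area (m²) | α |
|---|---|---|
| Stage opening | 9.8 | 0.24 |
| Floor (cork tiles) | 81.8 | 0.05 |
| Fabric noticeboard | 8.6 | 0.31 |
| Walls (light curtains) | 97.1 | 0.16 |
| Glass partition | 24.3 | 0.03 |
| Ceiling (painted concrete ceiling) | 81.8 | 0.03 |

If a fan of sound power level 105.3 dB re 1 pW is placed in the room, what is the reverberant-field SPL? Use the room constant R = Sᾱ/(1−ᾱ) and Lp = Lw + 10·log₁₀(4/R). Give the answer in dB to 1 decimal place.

Σ(Sᵢαᵢ) = 9.8×0.24 + 81.8×0.05 + 8.6×0.31 + 97.1×0.16 + 24.3×0.03 + 81.8×0.03 = 27.827; total area S = 303.4 m².
ᾱ = 0.0917, so room constant R = A/(1−ᾱ) = 30.636 m².
Lp = 105.3 + 10·log₁₀(4/30.636) = 105.3 + (-8.84) = 96.5 dB.

96.5 dB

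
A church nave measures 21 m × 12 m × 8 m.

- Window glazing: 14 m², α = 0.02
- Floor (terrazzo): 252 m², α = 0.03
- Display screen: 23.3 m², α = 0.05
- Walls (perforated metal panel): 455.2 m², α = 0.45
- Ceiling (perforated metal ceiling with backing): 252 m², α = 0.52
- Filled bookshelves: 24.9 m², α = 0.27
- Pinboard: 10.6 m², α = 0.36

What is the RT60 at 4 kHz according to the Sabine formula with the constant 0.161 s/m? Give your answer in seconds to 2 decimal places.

0.91 seconds

Total absorption A = 14×0.02 + 252×0.03 + 23.3×0.05 + 455.2×0.45 + 252×0.52 + 24.9×0.27 + 10.6×0.36
  = 0.280 + 7.560 + 1.165 + 204.840 + 131.040 + 6.723 + 3.816 = 355.424 m² sabins.
Room volume: 2016 m³.
T = 0.161 V/A = 0.161·2016/355.424 = 0.91 s.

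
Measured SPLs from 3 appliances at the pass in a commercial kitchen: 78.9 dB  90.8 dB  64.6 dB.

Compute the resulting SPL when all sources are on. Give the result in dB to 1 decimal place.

Sum in the linear (power) domain: Σ 10^(Lᵢ/10) = 10^(78.9/10) + 10^(90.8/10) + 10^(64.6/10) = 1.283e+09.
Back to dB: 10·log₁₀ Σ = 91.1 dB.

91.1 dB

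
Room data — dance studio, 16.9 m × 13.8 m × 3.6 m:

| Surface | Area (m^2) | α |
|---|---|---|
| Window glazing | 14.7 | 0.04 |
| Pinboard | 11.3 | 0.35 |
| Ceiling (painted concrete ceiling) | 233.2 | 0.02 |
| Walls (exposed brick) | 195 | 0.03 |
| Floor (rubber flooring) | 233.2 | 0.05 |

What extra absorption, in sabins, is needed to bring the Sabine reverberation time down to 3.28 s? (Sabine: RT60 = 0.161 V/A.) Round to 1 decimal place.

A₁ = Σ Sᵢαᵢ = 14.7·0.04 + 11.3·0.35 + 233.2·0.02 + 195·0.03 + 233.2·0.05 = 26.717 sabins.
For T = 3.28 s, need A₂ = 0.161·V/T = 0.161·839.592/3.28 = 41.212 sabins.
ΔA = A₂ − A₁ = 41.212 − 26.717 = 14.5 sabins.

14.5 sabins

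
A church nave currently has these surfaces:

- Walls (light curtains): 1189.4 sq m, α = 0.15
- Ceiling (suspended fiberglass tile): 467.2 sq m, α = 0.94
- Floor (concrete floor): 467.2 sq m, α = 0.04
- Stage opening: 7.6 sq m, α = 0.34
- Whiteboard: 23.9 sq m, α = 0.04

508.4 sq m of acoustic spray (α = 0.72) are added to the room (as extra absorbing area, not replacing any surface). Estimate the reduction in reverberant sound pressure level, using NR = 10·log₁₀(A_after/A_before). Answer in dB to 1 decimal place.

2.0 dB

Summing Sᵢαᵢ: 178.410 + 439.168 + 18.688 + 2.584 + 0.956 → A_before = 639.806 sabins.
Treatment contributes 508.4·0.72 = 366.048 sabins.
New total A_after = 1005.854 sabins.
Reduction = 10 log₁₀(A_after/A_before) = 10 log₁₀(1.5721) = 2.0 dB.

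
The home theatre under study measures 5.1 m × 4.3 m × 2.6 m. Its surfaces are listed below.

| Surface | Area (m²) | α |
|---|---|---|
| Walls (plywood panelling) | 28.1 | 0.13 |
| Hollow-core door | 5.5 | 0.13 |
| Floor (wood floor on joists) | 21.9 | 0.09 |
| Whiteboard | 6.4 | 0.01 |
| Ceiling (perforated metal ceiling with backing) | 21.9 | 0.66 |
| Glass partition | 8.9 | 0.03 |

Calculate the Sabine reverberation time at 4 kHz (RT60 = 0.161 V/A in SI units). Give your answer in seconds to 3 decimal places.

Summing Sᵢαᵢ: 3.653 + 0.715 + 1.971 + 0.064 + 14.454 + 0.267 → A = 21.124 sabins.
Volume V = 5.1 × 4.3 × 2.6 = 57.018 m³.
RT60 = 0.161 · V / A = 0.161 × 57.018 / 21.124 = 0.435 s.

0.435 s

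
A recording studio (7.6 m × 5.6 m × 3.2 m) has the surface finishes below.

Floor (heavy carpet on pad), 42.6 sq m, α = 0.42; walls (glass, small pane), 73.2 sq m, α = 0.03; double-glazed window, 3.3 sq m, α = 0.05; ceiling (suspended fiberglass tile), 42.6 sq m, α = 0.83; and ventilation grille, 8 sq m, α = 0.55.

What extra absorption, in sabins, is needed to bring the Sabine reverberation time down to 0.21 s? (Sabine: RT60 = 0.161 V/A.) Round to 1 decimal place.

Equivalent absorption area: A₁ = 42.6·0.42 + 73.2·0.03 + 3.3·0.05 + 42.6·0.83 + 8·0.55 = 60.011 sq m.
V = 136.192 m³. Required absorption A₂ = 0.161 × 136.192 / 0.21 = 104.414 sabins.
Additional absorption ΔA = 104.414 − 60.011 = 44.4 sabins.

44.4 sabins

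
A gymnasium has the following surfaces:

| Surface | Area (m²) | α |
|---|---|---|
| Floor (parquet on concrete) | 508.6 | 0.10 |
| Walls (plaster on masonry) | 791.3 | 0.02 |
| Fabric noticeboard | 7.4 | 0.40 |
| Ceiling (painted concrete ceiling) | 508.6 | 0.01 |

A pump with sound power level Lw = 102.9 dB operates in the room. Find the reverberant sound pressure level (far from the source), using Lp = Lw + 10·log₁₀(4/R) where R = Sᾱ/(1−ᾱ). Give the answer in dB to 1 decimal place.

A = 74.732 sabins; S = 1815.9 m².
ᾱ = 74.732/1815.9 = 0.0412; R = Sᾱ/(1−ᾱ) = 74.732/(1−0.0412) = 77.943 m².
Lp = Lw + 10 log₁₀(4/R) = 102.9 -12.90 = 90.0 dB.

90.0 dB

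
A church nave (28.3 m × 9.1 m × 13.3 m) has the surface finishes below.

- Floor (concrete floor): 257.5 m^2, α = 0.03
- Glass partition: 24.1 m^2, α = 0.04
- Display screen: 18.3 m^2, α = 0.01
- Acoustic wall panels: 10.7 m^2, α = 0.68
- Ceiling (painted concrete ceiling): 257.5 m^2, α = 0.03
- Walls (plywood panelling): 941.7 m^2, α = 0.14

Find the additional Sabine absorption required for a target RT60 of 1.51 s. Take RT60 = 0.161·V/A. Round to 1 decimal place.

A₁ = Σ Sᵢαᵢ = 257.5×0.03 + 24.1×0.04 + 18.3×0.01 + 10.7×0.68 + 257.5×0.03 + 941.7×0.14 = 155.711 sabins.
For T = 1.51 s, need A₂ = 0.161·V/T = 0.161·3425.149/1.51 = 365.198 sabins.
Additional absorption ΔA = 365.198 − 155.711 = 209.5 sabins.

209.5 sabins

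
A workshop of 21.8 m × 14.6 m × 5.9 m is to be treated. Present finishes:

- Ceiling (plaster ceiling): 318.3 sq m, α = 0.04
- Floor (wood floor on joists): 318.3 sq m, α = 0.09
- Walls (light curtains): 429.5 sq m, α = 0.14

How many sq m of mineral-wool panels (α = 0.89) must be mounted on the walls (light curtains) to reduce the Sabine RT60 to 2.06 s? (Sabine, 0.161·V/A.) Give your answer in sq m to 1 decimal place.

Total absorption A₁ = 318.3*0.04 + 318.3*0.09 + 429.5*0.14
  = 12.732 + 28.647 + 60.130 = 101.509 sq m sabins.
V = 1877.852 m³. Target absorption A₂ = 0.161 × 1877.852 / 2.06 = 146.764 sabins.
ΔA needed = 146.764 − 101.509 = 45.255 sabins.
Each sq m of panel replacing the walls (light curtains) adds (0.89 − 0.14) = 0.75 sabins.
Area = ΔA/Δα = 45.255/0.75 = 60.3 sq m.

60.3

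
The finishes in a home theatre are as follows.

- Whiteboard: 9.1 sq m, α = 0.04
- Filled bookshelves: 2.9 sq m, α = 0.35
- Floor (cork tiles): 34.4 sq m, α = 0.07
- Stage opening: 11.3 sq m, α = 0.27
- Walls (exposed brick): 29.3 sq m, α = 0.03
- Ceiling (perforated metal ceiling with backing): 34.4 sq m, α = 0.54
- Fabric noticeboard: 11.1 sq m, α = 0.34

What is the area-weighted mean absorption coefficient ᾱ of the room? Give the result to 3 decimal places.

0.227

Total surface area S = 132.5 sq m.
Weighted sum Σ Sα = 30.067.
ᾱ = A/S = 0.227.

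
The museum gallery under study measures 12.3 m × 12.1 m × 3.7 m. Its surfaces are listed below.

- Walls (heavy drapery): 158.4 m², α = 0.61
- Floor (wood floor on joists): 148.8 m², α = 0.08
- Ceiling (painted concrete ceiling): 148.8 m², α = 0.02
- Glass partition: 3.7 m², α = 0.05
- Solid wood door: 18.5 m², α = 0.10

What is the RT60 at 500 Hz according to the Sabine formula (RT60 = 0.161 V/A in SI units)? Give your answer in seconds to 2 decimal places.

0.78 s

Total absorption A = 158.4*0.61 + 148.8*0.08 + 148.8*0.02 + 3.7*0.05 + 18.5*0.10
  = 96.624 + 11.904 + 2.976 + 0.185 + 1.850 = 113.539 m² sabins.
Room volume: 550.671 m³.
T = 0.161 V/A = 0.161·550.671/113.539 = 0.78 s.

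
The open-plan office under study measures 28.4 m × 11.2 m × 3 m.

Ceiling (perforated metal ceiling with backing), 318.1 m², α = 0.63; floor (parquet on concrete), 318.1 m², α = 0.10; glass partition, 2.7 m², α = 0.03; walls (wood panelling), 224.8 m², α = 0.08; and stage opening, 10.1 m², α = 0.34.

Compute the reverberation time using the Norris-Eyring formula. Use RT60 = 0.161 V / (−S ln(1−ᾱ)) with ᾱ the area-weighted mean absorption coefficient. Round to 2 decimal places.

0.51 seconds

S = Σ Sᵢ = 873.8 m².
Absorption A = 318.1·0.63 + 318.1·0.10 + 2.7·0.03 + 224.8·0.08 + 10.1·0.34 = 253.712 sabins.
ᾱ = 253.712 / 873.8 = 0.2904.
Eyring denominator: −S ln(1−ᾱ) = 299.760.
V = 28.4 × 11.2 × 3 = 954.24 m³.
T = 0.161·V/[−S·ln(1−ᾱ)] = 0.161·954.24/299.760 = 0.51 s.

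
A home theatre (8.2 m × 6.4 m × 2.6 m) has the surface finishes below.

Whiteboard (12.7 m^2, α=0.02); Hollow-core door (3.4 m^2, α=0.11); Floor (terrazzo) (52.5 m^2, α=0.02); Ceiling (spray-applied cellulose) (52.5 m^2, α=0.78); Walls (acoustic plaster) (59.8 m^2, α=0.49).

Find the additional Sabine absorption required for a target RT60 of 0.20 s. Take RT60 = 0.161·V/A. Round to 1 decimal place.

Equivalent absorption area: A₁ = 12.7·0.02 + 3.4·0.11 + 52.5·0.02 + 52.5·0.78 + 59.8·0.49 = 71.930 m^2.
V = 136.448 m³. Required absorption A₂ = 0.161 × 136.448 / 0.20 = 109.841 sabins.
ΔA = A₂ − A₁ = 109.841 − 71.930 = 37.9 sabins.

37.9 sabins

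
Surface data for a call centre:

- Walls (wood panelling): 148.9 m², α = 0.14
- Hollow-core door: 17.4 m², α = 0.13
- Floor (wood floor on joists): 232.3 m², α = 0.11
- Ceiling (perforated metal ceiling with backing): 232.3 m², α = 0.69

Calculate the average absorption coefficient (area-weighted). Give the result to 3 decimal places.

0.331

Total surface area S = 630.9 m².
Σ(Sᵢαᵢ) = 148.9*0.14 + 17.4*0.13 + 232.3*0.11 + 232.3*0.69 = 208.948.
ᾱ = 208.948 / 630.9 = 0.331.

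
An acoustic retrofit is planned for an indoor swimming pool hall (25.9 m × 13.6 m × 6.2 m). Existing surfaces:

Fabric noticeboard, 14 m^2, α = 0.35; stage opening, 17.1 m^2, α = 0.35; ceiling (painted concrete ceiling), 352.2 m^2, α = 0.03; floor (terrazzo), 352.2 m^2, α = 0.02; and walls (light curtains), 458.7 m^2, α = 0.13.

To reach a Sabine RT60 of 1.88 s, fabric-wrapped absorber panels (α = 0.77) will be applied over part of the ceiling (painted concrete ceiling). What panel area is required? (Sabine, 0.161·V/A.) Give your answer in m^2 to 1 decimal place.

133.6

Summing Sᵢαᵢ: 4.900 + 5.985 + 10.566 + 7.044 + 59.631 → A₁ = 88.126 sabins.
Required A₂ = 0.161·2183.888/1.88 = 187.024 sabins.
ΔA needed = 187.024 − 88.126 = 98.898 sabins.
Each m^2 of panel replacing the ceiling (painted concrete ceiling) adds (0.77 − 0.03) = 0.74 sabins.
Area = ΔA/Δα = 98.898/0.74 = 133.6 m^2.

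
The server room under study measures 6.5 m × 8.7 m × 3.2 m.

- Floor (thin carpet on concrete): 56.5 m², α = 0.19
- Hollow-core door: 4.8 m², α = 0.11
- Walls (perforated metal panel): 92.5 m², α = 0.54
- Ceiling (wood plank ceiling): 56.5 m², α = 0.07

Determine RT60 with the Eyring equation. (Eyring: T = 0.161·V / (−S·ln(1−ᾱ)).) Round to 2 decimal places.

S = Σ Sᵢ = 210.3 m².
Σ(Sᵢαᵢ) = 56.5·0.19 + 4.8·0.11 + 92.5·0.54 + 56.5·0.07 = 65.168.
Mean coefficient ᾱ = A/S = 0.3099.
Eyring denominator: −S ln(1−ᾱ) = 78.004.
V = 6.5 × 8.7 × 3.2 = 180.96 m³.
RT60 = 0.161 × 180.96 / 78.004 = 0.37 s.

0.37 sec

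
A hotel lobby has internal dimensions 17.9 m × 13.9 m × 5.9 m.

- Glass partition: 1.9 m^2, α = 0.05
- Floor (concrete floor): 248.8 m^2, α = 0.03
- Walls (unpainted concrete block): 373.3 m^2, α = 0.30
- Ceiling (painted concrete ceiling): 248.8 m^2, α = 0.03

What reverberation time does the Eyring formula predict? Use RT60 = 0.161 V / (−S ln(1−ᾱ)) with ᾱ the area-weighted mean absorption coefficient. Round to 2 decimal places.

1.72 sec

S = Σ Sᵢ = 872.8 m^2.
Σ(Sᵢαᵢ) = 1.9·0.05 + 248.8·0.03 + 373.3·0.30 + 248.8·0.03 = 127.013.
ᾱ = 127.013 / 872.8 = 0.1455.
Eyring denominator: −S ln(1−ᾱ) = 137.238.
V = 17.9 × 13.9 × 5.9 = 1467.979 m³.
T = 0.161·V/[−S·ln(1−ᾱ)] = 0.161·1467.979/137.238 = 1.72 s.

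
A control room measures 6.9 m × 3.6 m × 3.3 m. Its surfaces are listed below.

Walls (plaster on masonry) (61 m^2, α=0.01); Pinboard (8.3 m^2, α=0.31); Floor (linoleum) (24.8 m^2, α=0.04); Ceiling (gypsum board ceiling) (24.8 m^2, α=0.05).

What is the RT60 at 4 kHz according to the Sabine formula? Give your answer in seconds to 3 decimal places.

Equivalent absorption area: A = 61×0.01 + 8.3×0.31 + 24.8×0.04 + 24.8×0.05 = 5.415 m^2.
V = 6.9·3.6·3.3 = 81.972 m³.
Sabine: RT60 = 0.161 × 81.972 / 5.415 = 2.437 s.

2.437 seconds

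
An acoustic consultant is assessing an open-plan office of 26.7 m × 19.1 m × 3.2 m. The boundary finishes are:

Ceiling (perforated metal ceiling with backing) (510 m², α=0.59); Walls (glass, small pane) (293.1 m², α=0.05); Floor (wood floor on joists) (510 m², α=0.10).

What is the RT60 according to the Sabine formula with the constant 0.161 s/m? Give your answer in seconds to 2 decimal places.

0.72 s

A = Σ Sᵢαᵢ = 510*0.59 + 293.1*0.05 + 510*0.10 = 366.555 sabins.
V = 26.7·19.1·3.2 = 1631.904 m³.
Sabine: RT60 = 0.161 × 1631.904 / 366.555 = 0.72 s.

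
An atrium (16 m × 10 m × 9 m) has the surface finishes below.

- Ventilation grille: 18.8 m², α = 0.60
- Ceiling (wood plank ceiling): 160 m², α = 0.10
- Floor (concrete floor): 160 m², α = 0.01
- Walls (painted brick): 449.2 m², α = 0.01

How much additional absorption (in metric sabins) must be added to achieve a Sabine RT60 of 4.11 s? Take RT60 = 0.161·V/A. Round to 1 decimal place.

23.0 sabins

Equivalent absorption area: A₁ = 18.8×0.60 + 160×0.10 + 160×0.01 + 449.2×0.01 = 33.372 m².
For T = 4.11 s, need A₂ = 0.161·V/T = 0.161·1440/4.11 = 56.409 sabins.
Additional absorption ΔA = 56.409 − 33.372 = 23.0 sabins.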